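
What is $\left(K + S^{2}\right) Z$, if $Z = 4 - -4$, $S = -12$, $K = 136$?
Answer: $2240$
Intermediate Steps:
$Z = 8$ ($Z = 4 + 4 = 8$)
$\left(K + S^{2}\right) Z = \left(136 + \left(-12\right)^{2}\right) 8 = \left(136 + 144\right) 8 = 280 \cdot 8 = 2240$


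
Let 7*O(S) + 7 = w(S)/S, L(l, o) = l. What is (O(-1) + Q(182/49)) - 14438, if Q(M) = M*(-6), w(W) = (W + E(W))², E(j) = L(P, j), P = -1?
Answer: -101233/7 ≈ -14462.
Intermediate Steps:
E(j) = -1
w(W) = (-1 + W)² (w(W) = (W - 1)² = (-1 + W)²)
O(S) = -1 + (-1 + S)²/(7*S) (O(S) = -1 + ((-1 + S)²/S)/7 = -1 + (-1 + S)²/(7*S))
Q(M) = -6*M
(O(-1) + Q(182/49)) - 14438 = ((-1*(-1) + (-1 - 1)²/7)/(-1) - 1092/49) - 14438 = (-(1 + (⅐)*(-2)²) - 1092/49) - 14438 = (-(1 + (⅐)*4) - 6*26/7) - 14438 = (-(1 + 4/7) - 156/7) - 14438 = (-1*11/7 - 156/7) - 14438 = (-11/7 - 156/7) - 14438 = -167/7 - 14438 = -101233/7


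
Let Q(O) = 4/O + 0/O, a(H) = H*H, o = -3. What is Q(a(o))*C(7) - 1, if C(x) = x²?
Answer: 187/9 ≈ 20.778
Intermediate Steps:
a(H) = H²
Q(O) = 4/O (Q(O) = 4/O + 0 = 4/O)
Q(a(o))*C(7) - 1 = (4/((-3)²))*7² - 1 = (4/9)*49 - 1 = 196/9 - 1 = 187/9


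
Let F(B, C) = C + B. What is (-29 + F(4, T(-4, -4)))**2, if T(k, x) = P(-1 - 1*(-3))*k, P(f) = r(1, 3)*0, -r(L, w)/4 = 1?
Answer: 625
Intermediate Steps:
r(L, w) = -4 (r(L, w) = -4*1 = -4)
P(f) = 0 (P(f) = -4*0 = 0)
T(k, x) = 0 (T(k, x) = 0*k = 0)
F(B, C) = B + C
(-29 + F(4, T(-4, -4)))**2 = (-29 + (4 + 0))**2 = (-29 + 4)**2 = (-25)**2 = 625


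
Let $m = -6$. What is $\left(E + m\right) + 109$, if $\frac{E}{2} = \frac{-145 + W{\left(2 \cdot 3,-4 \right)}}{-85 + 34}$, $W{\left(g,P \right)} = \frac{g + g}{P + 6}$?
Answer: $\frac{5531}{51} \approx 108.45$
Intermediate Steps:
$W{\left(g,P \right)} = \frac{2 g}{6 + P}$
$E = \frac{278}{51}$ ($E = 2 \frac{-145 + \frac{2 \cdot 2 \cdot 3}{6 - 4}}{-85 + 34} = 2 \frac{-145 + 2 \cdot 6 \cdot \frac{1}{2}}{-51} = 2 \left(-145 + 2 \cdot 6 \cdot \frac{1}{2}\right) \left(- \frac{1}{51}\right) = 2 \left(-145 + 6\right) \left(- \frac{1}{51}\right) = 2 \left(\left(-139\right) \left(- \frac{1}{51}\right)\right) = 2 \cdot \frac{139}{51} = \frac{278}{51} \approx 5.451$)
$\left(E + m\right) + 109 = \left(\frac{278}{51} - 6\right) + 109 = - \frac{28}{51} + 109 = \frac{5531}{51}$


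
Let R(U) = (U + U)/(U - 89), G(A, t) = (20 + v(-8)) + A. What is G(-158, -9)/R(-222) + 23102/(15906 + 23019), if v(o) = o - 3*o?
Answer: -244439177/2880450 ≈ -84.861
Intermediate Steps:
v(o) = -2*o
G(A, t) = 36 + A (G(A, t) = (20 - 2*(-8)) + A = (20 + 16) + A = 36 + A)
R(U) = 2*U/(-89 + U) (R(U) = (2*U)/(-89 + U) = 2*U/(-89 + U))
G(-158, -9)/R(-222) + 23102/(15906 + 23019) = (36 - 158)/((2*(-222)/(-89 - 222))) + 23102/(15906 + 23019) = -122/(2*(-222)/(-311)) + 23102/38925 = -122/(2*(-222)*(-1/311)) + 23102*(1/38925) = -122/444/311 + 23102/38925 = -122*311/444 + 23102/38925 = -18971/222 + 23102/38925 = -244439177/2880450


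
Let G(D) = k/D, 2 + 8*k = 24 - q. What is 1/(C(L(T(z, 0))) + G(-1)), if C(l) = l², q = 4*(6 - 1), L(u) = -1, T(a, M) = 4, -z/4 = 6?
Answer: 4/3 ≈ 1.3333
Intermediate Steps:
z = -24 (z = -4*6 = -24)
q = 20 (q = 4*5 = 20)
k = ¼ (k = -¼ + (24 - 1*20)/8 = -¼ + (24 - 20)/8 = -¼ + (⅛)*4 = -¼ + ½ = ¼ ≈ 0.25000)
G(D) = 1/(4*D)
1/(C(L(T(z, 0))) + G(-1)) = 1/((-1)² + (¼)/(-1)) = 1/(1 + (¼)*(-1)) = 1/(1 - ¼) = 1/(¾) = 4/3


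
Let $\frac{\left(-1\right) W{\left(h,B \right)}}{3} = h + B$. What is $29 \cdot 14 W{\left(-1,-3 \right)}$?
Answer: $4872$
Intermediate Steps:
$W{\left(h,B \right)} = - 3 B - 3 h$ ($W{\left(h,B \right)} = - 3 \left(h + B\right) = - 3 \left(B + h\right) = - 3 B - 3 h$)
$29 \cdot 14 W{\left(-1,-3 \right)} = 29 \cdot 14 \left(\left(-3\right) \left(-3\right) - -3\right) = 406 \left(9 + 3\right) = 406 \cdot 12 = 4872$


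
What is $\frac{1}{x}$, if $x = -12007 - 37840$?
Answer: $- \frac{1}{49847} \approx -2.0061 \cdot 10^{-5}$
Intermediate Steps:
$x = -49847$
$\frac{1}{x} = \frac{1}{-49847} = - \frac{1}{49847}$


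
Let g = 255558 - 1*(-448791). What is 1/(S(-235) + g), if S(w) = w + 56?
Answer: 1/704170 ≈ 1.4201e-6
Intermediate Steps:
S(w) = 56 + w
g = 704349 (g = 255558 + 448791 = 704349)
1/(S(-235) + g) = 1/((56 - 235) + 704349) = 1/(-179 + 704349) = 1/704170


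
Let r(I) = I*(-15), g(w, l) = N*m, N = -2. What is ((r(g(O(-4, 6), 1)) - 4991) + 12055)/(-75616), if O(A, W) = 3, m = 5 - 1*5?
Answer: -883/9452 ≈ -0.093419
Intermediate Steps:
m = 0 (m = 5 - 5 = 0)
g(w, l) = 0 (g(w, l) = -2*0 = 0)
r(I) = -15*I
((r(g(O(-4, 6), 1)) - 4991) + 12055)/(-75616) = ((-15*0 - 4991) + 12055)/(-75616) = ((0 - 4991) + 12055)*(-1/75616) = (-4991 + 12055)*(-1/75616) = 7064*(-1/75616) = -883/9452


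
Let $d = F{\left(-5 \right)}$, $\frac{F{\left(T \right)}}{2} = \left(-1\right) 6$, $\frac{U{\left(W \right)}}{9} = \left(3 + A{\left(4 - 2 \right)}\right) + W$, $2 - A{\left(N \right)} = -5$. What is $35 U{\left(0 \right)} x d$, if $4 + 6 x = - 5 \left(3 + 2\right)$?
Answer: $182700$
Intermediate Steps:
$A{\left(N \right)} = 7$ ($A{\left(N \right)} = 2 - -5 = 2 + 5 = 7$)
$x = - \frac{29}{6}$ ($x = - \frac{2}{3} + \frac{\left(-5\right) \left(3 + 2\right)}{6} = - \frac{2}{3} + \frac{\left(-5\right) 5}{6} = - \frac{2}{3} + \frac{1}{6} \left(-25\right) = - \frac{2}{3} - \frac{25}{6} = - \frac{29}{6} \approx -4.8333$)
$U{\left(W \right)} = 90 + 9 W$ ($U{\left(W \right)} = 9 \left(\left(3 + 7\right) + W\right) = 9 \left(10 + W\right) = 90 + 9 W$)
$F{\left(T \right)} = -12$ ($F{\left(T \right)} = 2 \left(\left(-1\right) 6\right) = 2 \left(-6\right) = -12$)
$d = -12$
$35 U{\left(0 \right)} x d = 35 \left(90 + 9 \cdot 0\right) \left(- \frac{29}{6}\right) \left(-12\right) = 35 \left(90 + 0\right) \left(- \frac{29}{6}\right) \left(-12\right) = 35 \cdot 90 \left(- \frac{29}{6}\right) \left(-12\right) = 35 \left(-435\right) \left(-12\right) = \left(-15225\right) \left(-12\right) = 182700$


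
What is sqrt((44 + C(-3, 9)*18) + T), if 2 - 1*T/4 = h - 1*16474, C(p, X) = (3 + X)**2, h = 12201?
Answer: 2*sqrt(4934) ≈ 140.48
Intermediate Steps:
T = 17100 (T = 8 - 4*(12201 - 1*16474) = 8 - 4*(12201 - 16474) = 8 - 4*(-4273) = 8 + 17092 = 17100)
sqrt((44 + C(-3, 9)*18) + T) = sqrt((44 + (3 + 9)**2*18) + 17100) = sqrt((44 + 12**2*18) + 17100) = sqrt((44 + 144*18) + 17100) = sqrt((44 + 2592) + 17100) = sqrt(2636 + 17100) = sqrt(19736) = 2*sqrt(4934)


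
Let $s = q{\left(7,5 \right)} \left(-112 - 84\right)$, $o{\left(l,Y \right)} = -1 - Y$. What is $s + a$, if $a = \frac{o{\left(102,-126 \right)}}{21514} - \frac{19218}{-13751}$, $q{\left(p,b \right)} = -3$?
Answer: $\frac{174368515159}{295839014} \approx 589.4$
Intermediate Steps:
$s = 588$ ($s = - 3 \left(-112 - 84\right) = \left(-3\right) \left(-196\right) = 588$)
$a = \frac{415174927}{295839014}$ ($a = \frac{-1 - -126}{21514} - \frac{19218}{-13751} = \left(-1 + 126\right) \frac{1}{21514} - - \frac{19218}{13751} = 125 \cdot \frac{1}{21514} + \frac{19218}{13751} = \frac{125}{21514} + \frac{19218}{13751} = \frac{415174927}{295839014} \approx 1.4034$)
$s + a = 588 + \frac{415174927}{295839014} = \frac{174368515159}{295839014}$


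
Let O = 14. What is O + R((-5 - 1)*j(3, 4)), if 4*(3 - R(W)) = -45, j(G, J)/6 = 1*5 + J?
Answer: 113/4 ≈ 28.250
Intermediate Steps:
j(G, J) = 30 + 6*J (j(G, J) = 6*(1*5 + J) = 6*(5 + J) = 30 + 6*J)
R(W) = 57/4 (R(W) = 3 - ¼*(-45) = 3 + 45/4 = 57/4)
O + R((-5 - 1)*j(3, 4)) = 14 + 57/4 = 113/4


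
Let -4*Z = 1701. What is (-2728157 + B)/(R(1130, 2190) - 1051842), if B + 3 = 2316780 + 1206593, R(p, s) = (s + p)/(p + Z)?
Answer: -2241705447/2965129318 ≈ -0.75602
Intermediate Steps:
Z = -1701/4 (Z = -1/4*1701 = -1701/4 ≈ -425.25)
R(p, s) = (p + s)/(-1701/4 + p) (R(p, s) = (s + p)/(p - 1701/4) = (p + s)/(-1701/4 + p))
B = 3523370 (B = -3 + (2316780 + 1206593) = -3 + 3523373 = 3523370)
(-2728157 + B)/(R(1130, 2190) - 1051842) = (-2728157 + 3523370)/(4*(1130 + 2190)/(-1701 + 4*1130) - 1051842) = 795213/(4*3320/(-1701 + 4520) - 1051842) = 795213/(4*3320/2819 - 1051842) = 795213/(4*(1/2819)*3320 - 1051842) = 795213/(13280/2819 - 1051842) = 795213/(-2965129318/2819) = 795213*(-2819/2965129318) = -2241705447/2965129318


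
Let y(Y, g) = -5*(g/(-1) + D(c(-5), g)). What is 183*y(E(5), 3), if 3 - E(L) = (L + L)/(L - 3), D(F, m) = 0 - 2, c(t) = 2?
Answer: 4575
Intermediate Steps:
D(F, m) = -2
E(L) = 3 - 2*L/(-3 + L) (E(L) = 3 - (L + L)/(L - 3) = 3 - 2*L/(-3 + L))
y(Y, g) = 10 + 5*g (y(Y, g) = -5*(g/(-1) - 2) = -5*(g*(-1) - 2) = -5*(-g - 2) = -5*(-2 - g) = 10 + 5*g)
183*y(E(5), 3) = 183*(10 + 5*3) = 183*(10 + 15) = 183*25 = 4575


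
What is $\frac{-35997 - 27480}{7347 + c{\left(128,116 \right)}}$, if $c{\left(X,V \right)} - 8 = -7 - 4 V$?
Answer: $- \frac{63477}{6884} \approx -9.2209$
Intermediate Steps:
$c{\left(X,V \right)} = 1 - 4 V$ ($c{\left(X,V \right)} = 8 - \left(7 + 4 V\right) = 1 - 4 V$)
$\frac{-35997 - 27480}{7347 + c{\left(128,116 \right)}} = \frac{-35997 - 27480}{7347 + \left(1 - 464\right)} = - \frac{63477}{7347 + \left(1 - 464\right)} = - \frac{63477}{7347 - 463} = - \frac{63477}{6884}$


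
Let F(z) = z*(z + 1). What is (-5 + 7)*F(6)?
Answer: 84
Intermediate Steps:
F(z) = z*(1 + z)
(-5 + 7)*F(6) = (-5 + 7)*(6*(1 + 6)) = 2*(6*7) = 2*42 = 84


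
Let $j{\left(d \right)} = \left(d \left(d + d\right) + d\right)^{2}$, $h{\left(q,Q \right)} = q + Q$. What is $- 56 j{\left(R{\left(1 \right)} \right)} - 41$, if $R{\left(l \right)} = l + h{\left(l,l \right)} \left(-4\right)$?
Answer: $-463777$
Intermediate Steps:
$h{\left(q,Q \right)} = Q + q$
$R{\left(l \right)} = - 7 l$ ($R{\left(l \right)} = l + \left(l + l\right) \left(-4\right) = l + 2 l \left(-4\right) = l - 8 l = - 7 l$)
$j{\left(d \right)} = \left(d + 2 d^{2}\right)^{2}$ ($j{\left(d \right)} = \left(d 2 d + d\right)^{2} = \left(2 d^{2} + d\right)^{2} = \left(d + 2 d^{2}\right)^{2}$)
$- 56 j{\left(R{\left(1 \right)} \right)} - 41 = - 56 \left(\left(-7\right) 1\right)^{2} \left(1 + 2 \left(\left(-7\right) 1\right)\right)^{2} - 41 = - 56 \left(-7\right)^{2} \left(1 + 2 \left(-7\right)\right)^{2} - 41 = - 56 \cdot 49 \left(1 - 14\right)^{2} - 41 = - 56 \cdot 49 \left(-13\right)^{2} - 41 = - 56 \cdot 49 \cdot 169 - 41 = \left(-56\right) 8281 - 41 = -463736 - 41 = -463777$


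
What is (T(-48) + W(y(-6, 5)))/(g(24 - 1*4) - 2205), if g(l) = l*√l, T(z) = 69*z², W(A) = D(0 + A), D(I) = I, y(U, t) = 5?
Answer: -70110621/970805 - 1271848*√5/970805 ≈ -75.149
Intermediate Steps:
W(A) = A (W(A) = 0 + A = A)
g(l) = l^(3/2)
(T(-48) + W(y(-6, 5)))/(g(24 - 1*4) - 2205) = (69*(-48)² + 5)/((24 - 1*4)^(3/2) - 2205) = (69*2304 + 5)/((24 - 4)^(3/2) - 2205) = (158976 + 5)/(20^(3/2) - 2205) = 158981/(40*√5 - 2205) = 158981/(-2205 + 40*√5)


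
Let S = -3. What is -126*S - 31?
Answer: 347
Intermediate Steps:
-126*S - 31 = -126*(-3) - 31 = 378 - 31 = 347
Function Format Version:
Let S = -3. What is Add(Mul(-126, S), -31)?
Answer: 347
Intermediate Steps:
Add(Mul(-126, S), -31) = Add(Mul(-126, -3), -31) = Add(378, -31) = 347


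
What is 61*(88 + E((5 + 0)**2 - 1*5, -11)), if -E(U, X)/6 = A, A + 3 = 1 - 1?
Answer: 6466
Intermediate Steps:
A = -3 (A = -3 + (1 - 1) = -3 + 0 = -3)
E(U, X) = 18 (E(U, X) = -6*(-3) = 18)
61*(88 + E((5 + 0)**2 - 1*5, -11)) = 61*(88 + 18) = 61*106 = 6466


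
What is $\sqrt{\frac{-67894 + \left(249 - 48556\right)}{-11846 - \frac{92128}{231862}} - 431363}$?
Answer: $\frac{i \sqrt{813588440811780723689910}}{1373364690} \approx 656.77 i$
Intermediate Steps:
$\sqrt{\frac{-67894 + \left(249 - 48556\right)}{-11846 - \frac{92128}{231862}} - 431363} = \sqrt{\frac{-67894 + \left(249 - 48556\right)}{-11846 - \frac{46064}{115931}} - 431363} = \sqrt{\frac{-67894 - 48307}{-11846 - \frac{46064}{115931}} - 431363} = \sqrt{- \frac{116201}{- \frac{1373364690}{115931}} - 431363} = \sqrt{\left(-116201\right) \left(- \frac{115931}{1373364690}\right) - 431363} = \sqrt{\frac{13471298131}{1373364690} - 431363} = \sqrt{- \frac{592405241474339}{1373364690}} = \frac{i \sqrt{813588440811780723689910}}{1373364690}$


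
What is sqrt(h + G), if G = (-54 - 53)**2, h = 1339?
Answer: 2*sqrt(3197) ≈ 113.08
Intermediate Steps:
G = 11449 (G = (-107)**2 = 11449)
sqrt(h + G) = sqrt(1339 + 11449) = sqrt(12788) = 2*sqrt(3197)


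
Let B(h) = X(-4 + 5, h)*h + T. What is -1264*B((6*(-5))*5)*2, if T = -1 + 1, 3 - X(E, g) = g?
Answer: 58017600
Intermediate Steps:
X(E, g) = 3 - g
T = 0
B(h) = h*(3 - h) (B(h) = (3 - h)*h + 0 = h*(3 - h) + 0 = h*(3 - h))
-1264*B((6*(-5))*5)*2 = -1264*((6*(-5))*5)*(3 - 6*(-5)*5)*2 = -1264*(-30*5)*(3 - (-30)*5)*2 = -1264*(-150*(3 - 1*(-150)))*2 = -1264*(-150*(3 + 150))*2 = -1264*(-150*153)*2 = -1264*(-22950)*2 = -79*(-367200)*2 = 29008800*2 = 58017600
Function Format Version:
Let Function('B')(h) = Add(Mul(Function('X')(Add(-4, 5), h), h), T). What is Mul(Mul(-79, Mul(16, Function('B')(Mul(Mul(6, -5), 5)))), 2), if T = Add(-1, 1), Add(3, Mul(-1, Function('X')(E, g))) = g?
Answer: 58017600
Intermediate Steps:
Function('X')(E, g) = Add(3, Mul(-1, g))
T = 0
Function('B')(h) = Mul(h, Add(3, Mul(-1, h))) (Function('B')(h) = Add(Mul(Add(3, Mul(-1, h)), h), 0) = Add(Mul(h, Add(3, Mul(-1, h))), 0) = Mul(h, Add(3, Mul(-1, h))))
Mul(Mul(-79, Mul(16, Function('B')(Mul(Mul(6, -5), 5)))), 2) = Mul(Mul(-79, Mul(16, Mul(Mul(Mul(6, -5), 5), Add(3, Mul(-1, Mul(Mul(6, -5), 5)))))), 2) = Mul(Mul(-79, Mul(16, Mul(Mul(-30, 5), Add(3, Mul(-1, Mul(-30, 5)))))), 2) = Mul(Mul(-79, Mul(16, Mul(-150, Add(3, Mul(-1, -150))))), 2) = Mul(Mul(-79, Mul(16, Mul(-150, Add(3, 150)))), 2) = Mul(Mul(-79, Mul(16, Mul(-150, 153))), 2) = Mul(Mul(-79, Mul(16, -22950)), 2) = Mul(Mul(-79, -367200), 2) = Mul(29008800, 2) = 58017600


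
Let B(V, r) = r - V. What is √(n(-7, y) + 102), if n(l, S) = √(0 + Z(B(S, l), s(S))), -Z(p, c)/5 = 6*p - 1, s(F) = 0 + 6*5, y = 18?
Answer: √(102 + √755) ≈ 11.379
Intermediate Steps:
s(F) = 30 (s(F) = 0 + 30 = 30)
Z(p, c) = 5 - 30*p (Z(p, c) = -5*(6*p - 1) = -5*(-1 + 6*p) = 5 - 30*p)
n(l, S) = √(5 - 30*l + 30*S) (n(l, S) = √(0 + (5 - 30*(l - S))) = √(0 + (5 + (-30*l + 30*S))) = √(0 + (5 - 30*l + 30*S)) = √(5 - 30*l + 30*S))
√(n(-7, y) + 102) = √(√(5 - 30*(-7) + 30*18) + 102) = √(√(5 + 210 + 540) + 102) = √(√755 + 102) = √(102 + √755)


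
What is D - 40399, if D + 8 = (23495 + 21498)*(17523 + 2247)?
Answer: 889471203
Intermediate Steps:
D = 889511602 (D = -8 + (23495 + 21498)*(17523 + 2247) = -8 + 44993*19770 = -8 + 889511610 = 889511602)
D - 40399 = 889511602 - 40399 = 889471203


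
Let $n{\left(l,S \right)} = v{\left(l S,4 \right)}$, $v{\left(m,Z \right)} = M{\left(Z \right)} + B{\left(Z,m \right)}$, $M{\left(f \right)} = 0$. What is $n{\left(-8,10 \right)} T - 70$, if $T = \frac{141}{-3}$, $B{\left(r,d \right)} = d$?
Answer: $3690$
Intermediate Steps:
$v{\left(m,Z \right)} = m$ ($v{\left(m,Z \right)} = 0 + m = m$)
$T = -47$ ($T = 141 \left(- \frac{1}{3}\right) = -47$)
$n{\left(l,S \right)} = S l$ ($n{\left(l,S \right)} = l S = S l$)
$n{\left(-8,10 \right)} T - 70 = 10 \left(-8\right) \left(-47\right) - 70 = \left(-80\right) \left(-47\right) - 70 = 3760 - 70 = 3690$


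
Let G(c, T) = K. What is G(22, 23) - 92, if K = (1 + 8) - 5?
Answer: -88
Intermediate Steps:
K = 4 (K = 9 - 5 = 4)
G(c, T) = 4
G(22, 23) - 92 = 4 - 92 = -88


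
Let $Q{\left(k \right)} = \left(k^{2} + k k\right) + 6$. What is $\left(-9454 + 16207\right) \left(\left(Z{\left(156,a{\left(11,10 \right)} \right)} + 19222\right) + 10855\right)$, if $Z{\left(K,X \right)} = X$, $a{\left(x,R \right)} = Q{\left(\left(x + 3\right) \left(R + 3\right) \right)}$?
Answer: $650523243$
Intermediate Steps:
$Q{\left(k \right)} = 6 + 2 k^{2}$ ($Q{\left(k \right)} = \left(k^{2} + k^{2}\right) + 6 = 2 k^{2} + 6 = 6 + 2 k^{2}$)
$a{\left(x,R \right)} = 6 + 2 \left(3 + R\right)^{2} \left(3 + x\right)^{2}$ ($a{\left(x,R \right)} = 6 + 2 \left(\left(x + 3\right) \left(R + 3\right)\right)^{2} = 6 + 2 \left(\left(3 + x\right) \left(3 + R\right)\right)^{2} = 6 + 2 \left(\left(3 + R\right) \left(3 + x\right)\right)^{2} = 6 + 2 \left(3 + R\right)^{2} \left(3 + x\right)^{2}$)
$\left(-9454 + 16207\right) \left(\left(Z{\left(156,a{\left(11,10 \right)} \right)} + 19222\right) + 10855\right) = \left(-9454 + 16207\right) \left(\left(\left(6 + 2 \left(9 + 3 \cdot 10 + 3 \cdot 11 + 10 \cdot 11\right)^{2}\right) + 19222\right) + 10855\right) = 6753 \left(\left(\left(6 + 2 \left(9 + 30 + 33 + 110\right)^{2}\right) + 19222\right) + 10855\right) = 6753 \left(\left(\left(6 + 2 \cdot 182^{2}\right) + 19222\right) + 10855\right) = 6753 \left(\left(\left(6 + 2 \cdot 33124\right) + 19222\right) + 10855\right) = 6753 \left(\left(\left(6 + 66248\right) + 19222\right) + 10855\right) = 6753 \left(\left(66254 + 19222\right) + 10855\right) = 6753 \left(85476 + 10855\right) = 6753 \cdot 96331 = 650523243$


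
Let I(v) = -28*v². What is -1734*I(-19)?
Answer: 17527272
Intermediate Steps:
-1734*I(-19) = -(-48552)*(-19)² = -(-48552)*361 = -1734*(-10108) = 17527272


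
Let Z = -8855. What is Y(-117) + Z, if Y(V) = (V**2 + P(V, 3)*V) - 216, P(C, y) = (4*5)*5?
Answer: -7082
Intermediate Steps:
P(C, y) = 100 (P(C, y) = 20*5 = 100)
Y(V) = -216 + V**2 + 100*V (Y(V) = (V**2 + 100*V) - 216 = -216 + V**2 + 100*V)
Y(-117) + Z = (-216 + (-117)**2 + 100*(-117)) - 8855 = (-216 + 13689 - 11700) - 8855 = 1773 - 8855 = -7082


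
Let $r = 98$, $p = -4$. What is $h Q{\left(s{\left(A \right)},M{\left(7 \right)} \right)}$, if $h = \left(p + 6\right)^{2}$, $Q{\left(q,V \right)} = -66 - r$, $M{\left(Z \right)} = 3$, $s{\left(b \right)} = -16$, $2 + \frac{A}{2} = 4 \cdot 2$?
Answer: $-656$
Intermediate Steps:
$A = 12$ ($A = -4 + 2 \cdot 4 \cdot 2 = -4 + 2 \cdot 8 = -4 + 16 = 12$)
$Q{\left(q,V \right)} = -164$ ($Q{\left(q,V \right)} = -66 - 98 = -164$)
$h = 4$ ($h = \left(-4 + 6\right)^{2} = 2^{2} = 4$)
$h Q{\left(s{\left(A \right)},M{\left(7 \right)} \right)} = 4 \left(-164\right) = -656$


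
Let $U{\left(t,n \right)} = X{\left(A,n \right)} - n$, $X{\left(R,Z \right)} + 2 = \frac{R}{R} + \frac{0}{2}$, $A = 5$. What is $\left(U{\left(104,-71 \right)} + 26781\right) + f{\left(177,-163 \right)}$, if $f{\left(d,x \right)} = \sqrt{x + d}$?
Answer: $26851 + \sqrt{14} \approx 26855.0$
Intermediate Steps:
$f{\left(d,x \right)} = \sqrt{d + x}$
$X{\left(R,Z \right)} = -1$ ($X{\left(R,Z \right)} = -2 + \left(\frac{R}{R} + \frac{0}{2}\right) = -2 + \left(1 + 0 \cdot \frac{1}{2}\right) = -2 + \left(1 + 0\right) = -2 + 1 = -1$)
$U{\left(t,n \right)} = -1 - n$
$\left(U{\left(104,-71 \right)} + 26781\right) + f{\left(177,-163 \right)} = \left(\left(-1 - -71\right) + 26781\right) + \sqrt{177 - 163} = \left(\left(-1 + 71\right) + 26781\right) + \sqrt{14} = \left(70 + 26781\right) + \sqrt{14} = 26851 + \sqrt{14}$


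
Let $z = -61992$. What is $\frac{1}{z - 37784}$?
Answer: $- \frac{1}{99776} \approx -1.0022 \cdot 10^{-5}$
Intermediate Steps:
$\frac{1}{z - 37784} = \frac{1}{-61992 - 37784} = \frac{1}{-99776} = - \frac{1}{99776}$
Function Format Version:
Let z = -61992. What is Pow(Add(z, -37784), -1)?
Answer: Rational(-1, 99776) ≈ -1.0022e-5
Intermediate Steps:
Pow(Add(z, -37784), -1) = Pow(Add(-61992, -37784), -1) = Pow(-99776, -1) = Rational(-1, 99776)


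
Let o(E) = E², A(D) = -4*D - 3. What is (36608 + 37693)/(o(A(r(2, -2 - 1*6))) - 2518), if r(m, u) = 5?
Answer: -24767/663 ≈ -37.356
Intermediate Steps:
A(D) = -3 - 4*D
(36608 + 37693)/(o(A(r(2, -2 - 1*6))) - 2518) = (36608 + 37693)/((-3 - 4*5)² - 2518) = 74301/((-3 - 20)² - 2518) = 74301/((-23)² - 2518) = 74301/(529 - 2518) = 74301/(-1989) = 74301*(-1/1989) = -24767/663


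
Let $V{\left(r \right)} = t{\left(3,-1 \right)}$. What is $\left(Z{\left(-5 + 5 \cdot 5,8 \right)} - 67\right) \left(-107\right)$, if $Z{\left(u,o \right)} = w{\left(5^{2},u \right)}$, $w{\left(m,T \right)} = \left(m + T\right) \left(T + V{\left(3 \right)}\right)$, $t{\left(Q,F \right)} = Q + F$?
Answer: $-98761$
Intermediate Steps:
$t{\left(Q,F \right)} = F + Q$
$V{\left(r \right)} = 2$ ($V{\left(r \right)} = -1 + 3 = 2$)
$w{\left(m,T \right)} = \left(2 + T\right) \left(T + m\right)$ ($w{\left(m,T \right)} = \left(m + T\right) \left(T + 2\right) = \left(T + m\right) \left(2 + T\right) = \left(2 + T\right) \left(T + m\right)$)
$Z{\left(u,o \right)} = 50 + u^{2} + 27 u$ ($Z{\left(u,o \right)} = u^{2} + 2 u + 2 \cdot 5^{2} + u 5^{2} = u^{2} + 2 u + 2 \cdot 25 + u 25 = u^{2} + 2 u + 50 + 25 u = 50 + u^{2} + 27 u$)
$\left(Z{\left(-5 + 5 \cdot 5,8 \right)} - 67\right) \left(-107\right) = \left(\left(50 + \left(-5 + 5 \cdot 5\right)^{2} + 27 \left(-5 + 5 \cdot 5\right)\right) - 67\right) \left(-107\right) = \left(\left(50 + \left(-5 + 25\right)^{2} + 27 \left(-5 + 25\right)\right) - 67\right) \left(-107\right) = \left(\left(50 + 20^{2} + 27 \cdot 20\right) - 67\right) \left(-107\right) = \left(\left(50 + 400 + 540\right) - 67\right) \left(-107\right) = \left(990 - 67\right) \left(-107\right) = 923 \left(-107\right) = -98761$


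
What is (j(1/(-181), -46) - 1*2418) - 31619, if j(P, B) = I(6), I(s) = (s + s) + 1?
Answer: -34024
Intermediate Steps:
I(s) = 1 + 2*s (I(s) = 2*s + 1 = 1 + 2*s)
j(P, B) = 13 (j(P, B) = 1 + 2*6 = 1 + 12 = 13)
(j(1/(-181), -46) - 1*2418) - 31619 = (13 - 1*2418) - 31619 = (13 - 2418) - 31619 = -2405 - 31619 = -34024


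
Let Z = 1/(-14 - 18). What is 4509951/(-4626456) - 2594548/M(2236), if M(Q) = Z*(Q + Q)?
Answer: 372183934767/20047976 ≈ 18565.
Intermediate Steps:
Z = -1/32 (Z = 1/(-32) = -1/32 ≈ -0.031250)
M(Q) = -Q/16 (M(Q) = -(Q + Q)/32 = -Q/16)
4509951/(-4626456) - 2594548/M(2236) = 4509951/(-4626456) - 2594548/((-1/16*2236)) = 4509951*(-1/4626456) - 2594548/(-559/4) = -1503317/1542152 - 2594548*(-4/559) = -1503317/1542152 + 10378192/559 = 372183934767/20047976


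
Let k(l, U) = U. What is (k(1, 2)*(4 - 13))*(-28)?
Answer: 504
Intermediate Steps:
(k(1, 2)*(4 - 13))*(-28) = (2*(4 - 13))*(-28) = (2*(-9))*(-28) = -18*(-28) = 504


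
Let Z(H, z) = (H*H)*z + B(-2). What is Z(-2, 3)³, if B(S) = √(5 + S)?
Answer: (12 + √3)³ ≈ 2589.4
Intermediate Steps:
Z(H, z) = √3 + z*H² (Z(H, z) = (H*H)*z + √(5 - 2) = H²*z + √3 = z*H² + √3 = √3 + z*H²)
Z(-2, 3)³ = (√3 + 3*(-2)²)³ = (√3 + 3*4)³ = (√3 + 12)³ = (12 + √3)³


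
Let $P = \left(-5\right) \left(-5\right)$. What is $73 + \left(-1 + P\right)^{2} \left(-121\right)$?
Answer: $-69623$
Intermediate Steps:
$P = 25$
$73 + \left(-1 + P\right)^{2} \left(-121\right) = 73 + \left(-1 + 25\right)^{2} \left(-121\right) = 73 + 24^{2} \left(-121\right) = 73 + 576 \left(-121\right) = 73 - 69696 = -69623$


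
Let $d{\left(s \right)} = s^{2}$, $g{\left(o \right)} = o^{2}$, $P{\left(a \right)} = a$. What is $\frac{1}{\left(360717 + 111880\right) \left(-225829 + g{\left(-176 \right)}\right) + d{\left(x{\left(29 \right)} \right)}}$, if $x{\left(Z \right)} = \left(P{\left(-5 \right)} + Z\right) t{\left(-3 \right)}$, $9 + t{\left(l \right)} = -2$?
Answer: $- \frac{1}{92086873545} \approx -1.0859 \cdot 10^{-11}$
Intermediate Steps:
$t{\left(l \right)} = -11$ ($t{\left(l \right)} = -9 - 2 = -11$)
$x{\left(Z \right)} = 55 - 11 Z$ ($x{\left(Z \right)} = \left(-5 + Z\right) \left(-11\right) = 55 - 11 Z$)
$\frac{1}{\left(360717 + 111880\right) \left(-225829 + g{\left(-176 \right)}\right) + d{\left(x{\left(29 \right)} \right)}} = \frac{1}{\left(360717 + 111880\right) \left(-225829 + \left(-176\right)^{2}\right) + \left(55 - 319\right)^{2}} = \frac{1}{472597 \left(-225829 + 30976\right) + \left(55 - 319\right)^{2}} = \frac{1}{472597 \left(-194853\right) + \left(-264\right)^{2}} = \frac{1}{-92086943241 + 69696} = \frac{1}{-92086873545} = - \frac{1}{92086873545}$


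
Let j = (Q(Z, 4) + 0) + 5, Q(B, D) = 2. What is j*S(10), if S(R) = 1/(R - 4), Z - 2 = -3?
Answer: 7/6 ≈ 1.1667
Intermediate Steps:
Z = -1 (Z = 2 - 3 = -1)
j = 7 (j = (2 + 0) + 5 = 2 + 5 = 7)
S(R) = 1/(-4 + R)
j*S(10) = 7/(-4 + 10) = 7/6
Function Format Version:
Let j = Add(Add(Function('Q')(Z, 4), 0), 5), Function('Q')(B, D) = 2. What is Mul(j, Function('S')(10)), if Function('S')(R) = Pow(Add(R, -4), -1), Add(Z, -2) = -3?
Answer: Rational(7, 6) ≈ 1.1667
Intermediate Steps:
Z = -1 (Z = Add(2, -3) = -1)
j = 7 (j = Add(Add(2, 0), 5) = Add(2, 5) = 7)
Function('S')(R) = Pow(Add(-4, R), -1)
Mul(j, Function('S')(10)) = Mul(7, Pow(Add(-4, 10), -1)) = Mul(7, Pow(6, -1)) = Mul(7, Rational(1, 6)) = Rational(7, 6)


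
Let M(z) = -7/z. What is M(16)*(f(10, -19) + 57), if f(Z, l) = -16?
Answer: -287/16 ≈ -17.938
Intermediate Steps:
M(16)*(f(10, -19) + 57) = (-7/16)*(-16 + 57) = -7*1/16*41 = -7/16*41 = -287/16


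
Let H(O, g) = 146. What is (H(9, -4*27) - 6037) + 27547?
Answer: 21656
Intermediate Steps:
(H(9, -4*27) - 6037) + 27547 = (146 - 6037) + 27547 = -5891 + 27547 = 21656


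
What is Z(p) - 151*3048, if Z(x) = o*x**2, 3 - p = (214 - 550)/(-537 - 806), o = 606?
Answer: -821861066058/1803649 ≈ -4.5567e+5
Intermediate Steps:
p = 3693/1343 (p = 3 - (214 - 550)/(-537 - 806) = 3 - (-336)/(-1343) = 3 - (-336)*(-1)/1343 = 3 - 1*336/1343 = 3 - 336/1343 = 3693/1343 ≈ 2.7498)
Z(x) = 606*x**2
Z(p) - 151*3048 = 606*(3693/1343)**2 - 151*3048 = 606*(13638249/1803649) - 1*460248 = 8264778894/1803649 - 460248 = -821861066058/1803649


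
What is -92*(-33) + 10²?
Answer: 3136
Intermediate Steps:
-92*(-33) + 10² = 3036 + 100 = 3136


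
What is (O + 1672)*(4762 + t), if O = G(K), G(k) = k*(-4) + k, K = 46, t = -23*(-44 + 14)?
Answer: 8363368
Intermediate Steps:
t = 690 (t = -23*(-30) = 690)
G(k) = -3*k (G(k) = -4*k + k = -3*k)
O = -138 (O = -3*46 = -138)
(O + 1672)*(4762 + t) = (-138 + 1672)*(4762 + 690) = 1534*5452 = 8363368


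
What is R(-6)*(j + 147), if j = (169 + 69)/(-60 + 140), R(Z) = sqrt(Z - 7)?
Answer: 5999*I*sqrt(13)/40 ≈ 540.74*I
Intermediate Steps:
R(Z) = sqrt(-7 + Z)
j = 119/40 (j = 238/80 = 238*(1/80) = 119/40 ≈ 2.9750)
R(-6)*(j + 147) = sqrt(-7 - 6)*(119/40 + 147) = sqrt(-13)*(5999/40) = (I*sqrt(13))*(5999/40) = 5999*I*sqrt(13)/40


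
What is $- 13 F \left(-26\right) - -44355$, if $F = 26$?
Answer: $53143$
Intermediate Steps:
$- 13 F \left(-26\right) - -44355 = \left(-13\right) 26 \left(-26\right) - -44355 = \left(-338\right) \left(-26\right) + 44355 = 8788 + 44355 = 53143$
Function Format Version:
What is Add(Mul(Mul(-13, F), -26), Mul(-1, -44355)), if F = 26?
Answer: 53143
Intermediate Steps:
Add(Mul(Mul(-13, F), -26), Mul(-1, -44355)) = Add(Mul(Mul(-13, 26), -26), Mul(-1, -44355)) = Add(Mul(-338, -26), 44355) = Add(8788, 44355) = 53143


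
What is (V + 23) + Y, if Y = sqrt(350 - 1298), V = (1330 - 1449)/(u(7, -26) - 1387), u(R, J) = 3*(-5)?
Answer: 32365/1402 + 2*I*sqrt(237) ≈ 23.085 + 30.79*I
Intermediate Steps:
u(R, J) = -15
V = 119/1402 (V = (1330 - 1449)/(-15 - 1387) = -119/(-1402) = -119*(-1/1402) = 119/1402 ≈ 0.084879)
Y = 2*I*sqrt(237) (Y = sqrt(-948) = 2*I*sqrt(237) ≈ 30.79*I)
(V + 23) + Y = (119/1402 + 23) + 2*I*sqrt(237) = 32365/1402 + 2*I*sqrt(237)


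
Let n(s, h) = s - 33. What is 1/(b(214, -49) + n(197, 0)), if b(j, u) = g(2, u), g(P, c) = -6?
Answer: 1/158 ≈ 0.0063291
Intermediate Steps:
b(j, u) = -6
n(s, h) = -33 + s
1/(b(214, -49) + n(197, 0)) = 1/(-6 + (-33 + 197)) = 1/(-6 + 164) = 1/158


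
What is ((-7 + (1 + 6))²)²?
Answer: 0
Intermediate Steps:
((-7 + (1 + 6))²)² = ((-7 + 7)²)² = (0²)² = 0² = 0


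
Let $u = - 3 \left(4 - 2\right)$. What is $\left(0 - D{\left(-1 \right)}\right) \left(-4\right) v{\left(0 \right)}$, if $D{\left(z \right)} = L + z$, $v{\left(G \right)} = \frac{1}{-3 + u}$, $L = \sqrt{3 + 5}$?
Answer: $\frac{4}{9} - \frac{8 \sqrt{2}}{9} \approx -0.81263$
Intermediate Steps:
$u = -6$ ($u = \left(-3\right) 2 = -6$)
$L = 2 \sqrt{2}$ ($L = \sqrt{8} = 2 \sqrt{2} \approx 2.8284$)
$v{\left(G \right)} = - \frac{1}{9}$ ($v{\left(G \right)} = \frac{1}{-3 - 6} = \frac{1}{-9} = - \frac{1}{9}$)
$D{\left(z \right)} = z + 2 \sqrt{2}$ ($D{\left(z \right)} = 2 \sqrt{2} + z = z + 2 \sqrt{2}$)
$\left(0 - D{\left(-1 \right)}\right) \left(-4\right) v{\left(0 \right)} = \left(0 - \left(-1 + 2 \sqrt{2}\right)\right) \left(-4\right) \left(- \frac{1}{9}\right) = \left(0 + \left(1 - 2 \sqrt{2}\right)\right) \left(-4\right) \left(- \frac{1}{9}\right) = \left(1 - 2 \sqrt{2}\right) \left(-4\right) \left(- \frac{1}{9}\right) = \left(-4 + 8 \sqrt{2}\right) \left(- \frac{1}{9}\right) = \frac{4}{9} - \frac{8 \sqrt{2}}{9}$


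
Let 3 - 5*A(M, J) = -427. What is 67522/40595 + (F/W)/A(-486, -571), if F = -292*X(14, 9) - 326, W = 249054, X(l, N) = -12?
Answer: 723179345539/434744926590 ≈ 1.6635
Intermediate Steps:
A(M, J) = 86 (A(M, J) = 3/5 - 1/5*(-427) = 3/5 + 427/5 = 86)
F = 3178 (F = -292*(-12) - 326 = 3504 - 326 = 3178)
67522/40595 + (F/W)/A(-486, -571) = 67522/40595 + (3178/249054)/86 = 67522*(1/40595) + (3178*(1/249054))*(1/86) = 67522/40595 + (1589/124527)*(1/86) = 67522/40595 + 1589/10709322 = 723179345539/434744926590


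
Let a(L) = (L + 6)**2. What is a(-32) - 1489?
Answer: -813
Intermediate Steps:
a(L) = (6 + L)**2
a(-32) - 1489 = (6 - 32)**2 - 1489 = (-26)**2 - 1489 = 676 - 1489 = -813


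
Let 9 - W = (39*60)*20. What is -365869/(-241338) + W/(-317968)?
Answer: 63813540275/38368880592 ≈ 1.6632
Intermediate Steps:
W = -46791 (W = 9 - 39*60*20 = 9 - 2340*20 = 9 - 1*46800 = 9 - 46800 = -46791)
-365869/(-241338) + W/(-317968) = -365869/(-241338) - 46791/(-317968) = -365869*(-1/241338) - 46791*(-1/317968) = 365869/241338 + 46791/317968 = 63813540275/38368880592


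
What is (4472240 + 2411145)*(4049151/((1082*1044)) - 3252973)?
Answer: -8431183583070460235/376536 ≈ -2.2391e+13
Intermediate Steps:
(4472240 + 2411145)*(4049151/((1082*1044)) - 3252973) = 6883385*(4049151/1129608 - 3252973) = 6883385*(4049151*(1/1129608) - 3252973) = 6883385*(1349717/376536 - 3252973) = 6883385*(-1224860091811/376536) = -8431183583070460235/376536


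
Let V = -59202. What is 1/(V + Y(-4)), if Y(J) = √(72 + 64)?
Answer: -29601/1752438334 - √34/1752438334 ≈ -1.6895e-5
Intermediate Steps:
Y(J) = 2*√34 (Y(J) = √136 = 2*√34)
1/(V + Y(-4)) = 1/(-59202 + 2*√34)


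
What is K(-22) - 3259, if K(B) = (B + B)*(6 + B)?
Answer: -2555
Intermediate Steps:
K(B) = 2*B*(6 + B) (K(B) = (2*B)*(6 + B) = 2*B*(6 + B))
K(-22) - 3259 = 2*(-22)*(6 - 22) - 3259 = 2*(-22)*(-16) - 3259 = 704 - 3259 = -2555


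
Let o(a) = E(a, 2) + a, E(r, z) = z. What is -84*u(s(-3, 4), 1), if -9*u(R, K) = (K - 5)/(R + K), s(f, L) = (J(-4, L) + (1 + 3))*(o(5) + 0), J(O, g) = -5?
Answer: 56/9 ≈ 6.2222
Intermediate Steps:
o(a) = 2 + a
s(f, L) = -7 (s(f, L) = (-5 + (1 + 3))*((2 + 5) + 0) = (-5 + 4)*(7 + 0) = -1*7 = -7)
u(R, K) = -(-5 + K)/(9*(K + R)) (u(R, K) = -(K - 5)/(9*(R + K)) = -(-5 + K)/(9*(K + R)))
-84*u(s(-3, 4), 1) = -28*(5 - 1*1)/(3*(1 - 7)) = -28*(5 - 1)/(3*(-6)) = -28*(-1)*4/(3*6) = -84*(-2/27) = 56/9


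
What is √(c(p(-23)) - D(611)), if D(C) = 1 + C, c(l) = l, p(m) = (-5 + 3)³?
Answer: 2*I*√155 ≈ 24.9*I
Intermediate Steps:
p(m) = -8 (p(m) = (-2)³ = -8)
√(c(p(-23)) - D(611)) = √(-8 - (1 + 611)) = √(-8 - 1*612) = √(-8 - 612) = √(-620) = 2*I*√155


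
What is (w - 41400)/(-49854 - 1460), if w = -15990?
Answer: 28695/25657 ≈ 1.1184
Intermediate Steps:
(w - 41400)/(-49854 - 1460) = (-15990 - 41400)/(-49854 - 1460) = -57390/(-51314) = -57390*(-1/51314) = 28695/25657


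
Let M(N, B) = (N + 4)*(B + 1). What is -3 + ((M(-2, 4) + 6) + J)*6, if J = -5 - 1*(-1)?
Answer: 69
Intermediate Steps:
J = -4 (J = -5 + 1 = -4)
M(N, B) = (1 + B)*(4 + N) (M(N, B) = (4 + N)*(1 + B) = (1 + B)*(4 + N))
-3 + ((M(-2, 4) + 6) + J)*6 = -3 + (((4 - 2 + 4*4 + 4*(-2)) + 6) - 4)*6 = -3 + (((4 - 2 + 16 - 8) + 6) - 4)*6 = -3 + ((10 + 6) - 4)*6 = -3 + (16 - 4)*6 = -3 + 12*6 = -3 + 72 = 69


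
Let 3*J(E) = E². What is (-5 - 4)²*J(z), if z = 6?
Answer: 972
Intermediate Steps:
J(E) = E²/3
(-5 - 4)²*J(z) = (-5 - 4)²*((⅓)*6²) = (-9)²*((⅓)*36) = 81*12 = 972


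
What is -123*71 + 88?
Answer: -8645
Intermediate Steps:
-123*71 + 88 = -8733 + 88 = -8645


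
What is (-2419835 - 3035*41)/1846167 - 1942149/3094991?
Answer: -3820008048151/1904623416499 ≈ -2.0056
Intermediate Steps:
(-2419835 - 3035*41)/1846167 - 1942149/3094991 = (-2419835 - 1*124435)*(1/1846167) - 1942149*1/3094991 = (-2419835 - 124435)*(1/1846167) - 1942149/3094991 = -2544270*1/1846167 - 1942149/3094991 = -848090/615389 - 1942149/3094991 = -3820008048151/1904623416499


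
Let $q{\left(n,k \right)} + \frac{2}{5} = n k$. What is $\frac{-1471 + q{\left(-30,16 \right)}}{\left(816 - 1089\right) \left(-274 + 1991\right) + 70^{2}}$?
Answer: $\frac{9757}{2319205} \approx 0.004207$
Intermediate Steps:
$q{\left(n,k \right)} = - \frac{2}{5} + k n$ ($q{\left(n,k \right)} = - \frac{2}{5} + n k = - \frac{2}{5} + k n$)
$\frac{-1471 + q{\left(-30,16 \right)}}{\left(816 - 1089\right) \left(-274 + 1991\right) + 70^{2}} = \frac{-1471 + \left(- \frac{2}{5} + 16 \left(-30\right)\right)}{\left(816 - 1089\right) \left(-274 + 1991\right) + 70^{2}} = \frac{-1471 - \frac{2402}{5}}{\left(-273\right) 1717 + 4900} = \frac{-1471 - \frac{2402}{5}}{-468741 + 4900} = - \frac{9757}{5 \left(-463841\right)} = \left(- \frac{9757}{5}\right) \left(- \frac{1}{463841}\right) = \frac{9757}{2319205}$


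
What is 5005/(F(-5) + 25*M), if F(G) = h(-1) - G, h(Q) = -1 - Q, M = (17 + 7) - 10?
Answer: 1001/71 ≈ 14.099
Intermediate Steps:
M = 14 (M = 24 - 10 = 14)
F(G) = -G (F(G) = (-1 - 1*(-1)) - G = (-1 + 1) - G = 0 - G = -G)
5005/(F(-5) + 25*M) = 5005/(-1*(-5) + 25*14) = 5005/(5 + 350) = 5005/355 = 5005*(1/355) = 1001/71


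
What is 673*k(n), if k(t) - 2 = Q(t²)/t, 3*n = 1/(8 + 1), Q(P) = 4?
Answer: 74030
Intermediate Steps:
n = 1/27 (n = 1/(3*(8 + 1)) = (⅓)/9 = (⅓)*(⅑) = 1/27 ≈ 0.037037)
k(t) = 2 + 4/t
673*k(n) = 673*(2 + 4/(1/27)) = 673*(2 + 4*27) = 673*(2 + 108) = 673*110 = 74030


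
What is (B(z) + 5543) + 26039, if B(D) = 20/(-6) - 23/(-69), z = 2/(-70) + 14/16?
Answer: 31579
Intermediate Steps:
z = 237/280 (z = 2*(-1/70) + 14*(1/16) = -1/35 + 7/8 = 237/280 ≈ 0.84643)
B(D) = -3 (B(D) = 20*(-⅙) - 23*(-1/69) = -10/3 + ⅓ = -3)
(B(z) + 5543) + 26039 = (-3 + 5543) + 26039 = 5540 + 26039 = 31579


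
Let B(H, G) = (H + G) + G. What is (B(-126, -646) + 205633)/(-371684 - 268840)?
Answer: -204215/640524 ≈ -0.31882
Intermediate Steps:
B(H, G) = H + 2*G (B(H, G) = (G + H) + G = H + 2*G)
(B(-126, -646) + 205633)/(-371684 - 268840) = ((-126 + 2*(-646)) + 205633)/(-371684 - 268840) = ((-126 - 1292) + 205633)/(-640524) = (-1418 + 205633)*(-1/640524) = 204215*(-1/640524) = -204215/640524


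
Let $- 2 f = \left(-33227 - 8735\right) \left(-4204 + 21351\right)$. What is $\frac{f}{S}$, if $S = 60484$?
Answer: $\frac{359761207}{60484} \approx 5948.0$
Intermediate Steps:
$f = 359761207$ ($f = - \frac{\left(-33227 - 8735\right) \left(-4204 + 21351\right)}{2} = - \frac{\left(-41962\right) 17147}{2} = \left(- \frac{1}{2}\right) \left(-719522414\right) = 359761207$)
$\frac{f}{S} = \frac{359761207}{60484}$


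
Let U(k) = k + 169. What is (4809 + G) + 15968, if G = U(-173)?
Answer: 20773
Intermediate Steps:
U(k) = 169 + k
G = -4 (G = 169 - 173 = -4)
(4809 + G) + 15968 = (4809 - 4) + 15968 = 4805 + 15968 = 20773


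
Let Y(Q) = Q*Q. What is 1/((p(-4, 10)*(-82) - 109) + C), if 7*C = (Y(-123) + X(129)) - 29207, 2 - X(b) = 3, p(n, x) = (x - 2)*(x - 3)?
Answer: -7/46986 ≈ -0.00014898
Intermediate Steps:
p(n, x) = (-3 + x)*(-2 + x) (p(n, x) = (-2 + x)*(-3 + x) = (-3 + x)*(-2 + x))
X(b) = -1 (X(b) = 2 - 1*3 = 2 - 3 = -1)
Y(Q) = Q**2
C = -14079/7 (C = (((-123)**2 - 1) - 29207)/7 = ((15129 - 1) - 29207)/7 = (15128 - 29207)/7 = (1/7)*(-14079) = -14079/7 ≈ -2011.3)
1/((p(-4, 10)*(-82) - 109) + C) = 1/(((6 + 10**2 - 5*10)*(-82) - 109) - 14079/7) = 1/(((6 + 100 - 50)*(-82) - 109) - 14079/7) = 1/((56*(-82) - 109) - 14079/7) = 1/((-4592 - 109) - 14079/7) = 1/(-4701 - 14079/7) = 1/(-46986/7) = -7/46986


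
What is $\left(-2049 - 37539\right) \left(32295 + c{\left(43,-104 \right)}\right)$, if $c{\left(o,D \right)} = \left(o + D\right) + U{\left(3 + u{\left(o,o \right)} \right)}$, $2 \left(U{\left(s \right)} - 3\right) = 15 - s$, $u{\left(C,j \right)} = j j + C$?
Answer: $-1238985636$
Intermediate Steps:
$u{\left(C,j \right)} = C + j^{2}$ ($u{\left(C,j \right)} = j^{2} + C = C + j^{2}$)
$U{\left(s \right)} = \frac{21}{2} - \frac{s}{2}$ ($U{\left(s \right)} = 3 + \frac{15 - s}{2} = 3 - \left(- \frac{15}{2} + \frac{s}{2}\right) = \frac{21}{2} - \frac{s}{2}$)
$c{\left(o,D \right)} = 9 + D + \frac{o}{2} - \frac{o^{2}}{2}$ ($c{\left(o,D \right)} = \left(o + D\right) - \left(- \frac{21}{2} + \frac{3 + \left(o + o^{2}\right)}{2}\right) = \left(D + o\right) - \left(- \frac{21}{2} + \frac{3 + o + o^{2}}{2}\right) = \left(D + o\right) - \left(-9 + \frac{o}{2} + \frac{o^{2}}{2}\right) = 9 + D + \frac{o}{2} - \frac{o^{2}}{2}$)
$\left(-2049 - 37539\right) \left(32295 + c{\left(43,-104 \right)}\right) = \left(-2049 - 37539\right) \left(32295 + \left(9 - 104 + \frac{1}{2} \cdot 43 - \frac{43^{2}}{2}\right)\right) = - 39588 \left(32295 + \left(9 - 104 + \frac{43}{2} - \frac{1849}{2}\right)\right) = - 39588 \left(32295 - 998\right) = \left(-39588\right) 31297 = -1238985636$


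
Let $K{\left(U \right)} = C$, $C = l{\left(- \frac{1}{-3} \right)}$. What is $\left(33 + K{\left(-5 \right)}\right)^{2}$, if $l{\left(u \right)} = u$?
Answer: $\frac{10000}{9} \approx 1111.1$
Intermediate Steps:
$C = \frac{1}{3}$ ($C = - \frac{1}{-3} = \left(-1\right) \left(- \frac{1}{3}\right) = \frac{1}{3} \approx 0.33333$)
$K{\left(U \right)} = \frac{1}{3}$
$\left(33 + K{\left(-5 \right)}\right)^{2} = \left(33 + \frac{1}{3}\right)^{2} = \left(\frac{100}{3}\right)^{2} = \frac{10000}{9}$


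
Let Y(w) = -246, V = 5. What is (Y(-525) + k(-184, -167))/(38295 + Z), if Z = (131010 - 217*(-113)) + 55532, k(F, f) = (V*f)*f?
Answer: 139199/249358 ≈ 0.55823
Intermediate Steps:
k(F, f) = 5*f² (k(F, f) = (5*f)*f = 5*f²)
Z = 211063 (Z = (131010 + 24521) + 55532 = 155531 + 55532 = 211063)
(Y(-525) + k(-184, -167))/(38295 + Z) = (-246 + 5*(-167)²)/(38295 + 211063) = (-246 + 5*27889)/249358 = (-246 + 139445)*(1/249358) = 139199*(1/249358) = 139199/249358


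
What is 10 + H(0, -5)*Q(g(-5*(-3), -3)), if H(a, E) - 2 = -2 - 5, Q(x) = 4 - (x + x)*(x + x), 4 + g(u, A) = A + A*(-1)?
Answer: 310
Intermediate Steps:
g(u, A) = -4 (g(u, A) = -4 + (A + A*(-1)) = -4 + (A - A) = -4 + 0 = -4)
Q(x) = 4 - 4*x² (Q(x) = 4 - 2*x*2*x = 4 - 4*x²)
H(a, E) = -5 (H(a, E) = 2 + (-2 - 5) = 2 - 7 = -5)
10 + H(0, -5)*Q(g(-5*(-3), -3)) = 10 - 5*(4 - 4*(-4)²) = 10 - 5*(4 - 4*16) = 10 - 5*(4 - 64) = 10 - 5*(-60) = 10 + 300 = 310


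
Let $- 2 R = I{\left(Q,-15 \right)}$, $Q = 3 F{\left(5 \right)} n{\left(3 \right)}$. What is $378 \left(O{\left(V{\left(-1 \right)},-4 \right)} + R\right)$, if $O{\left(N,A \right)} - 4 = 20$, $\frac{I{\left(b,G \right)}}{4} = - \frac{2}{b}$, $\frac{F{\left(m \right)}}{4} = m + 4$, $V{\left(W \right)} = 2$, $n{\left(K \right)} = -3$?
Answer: $\frac{27202}{3} \approx 9067.3$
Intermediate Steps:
$F{\left(m \right)} = 16 + 4 m$ ($F{\left(m \right)} = 4 \left(m + 4\right) = 4 \left(4 + m\right) = 16 + 4 m$)
$Q = -324$ ($Q = 3 \left(16 + 4 \cdot 5\right) \left(-3\right) = 3 \left(16 + 20\right) \left(-3\right) = 3 \cdot 36 \left(-3\right) = 108 \left(-3\right) = -324$)
$I{\left(b,G \right)} = - \frac{8}{b}$ ($I{\left(b,G \right)} = 4 \left(- \frac{2}{b}\right) = - \frac{8}{b}$)
$O{\left(N,A \right)} = 24$ ($O{\left(N,A \right)} = 4 + 20 = 24$)
$R = - \frac{1}{81}$ ($R = - \frac{\left(-8\right) \frac{1}{-324}}{2} = - \frac{\left(-8\right) \left(- \frac{1}{324}\right)}{2} = \left(- \frac{1}{2}\right) \frac{2}{81} = - \frac{1}{81} \approx -0.012346$)
$378 \left(O{\left(V{\left(-1 \right)},-4 \right)} + R\right) = 378 \left(24 - \frac{1}{81}\right) = 378 \cdot \frac{1943}{81} = \frac{27202}{3}$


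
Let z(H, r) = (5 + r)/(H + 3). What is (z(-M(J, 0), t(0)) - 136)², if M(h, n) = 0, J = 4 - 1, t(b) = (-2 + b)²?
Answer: 17689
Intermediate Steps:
J = 3
z(H, r) = (5 + r)/(3 + H)
(z(-M(J, 0), t(0)) - 136)² = ((5 + (-2 + 0)²)/(3 - 1*0) - 136)² = ((5 + (-2)²)/(3 + 0) - 136)² = ((5 + 4)/3 - 136)² = ((⅓)*9 - 136)² = (3 - 136)² = (-133)² = 17689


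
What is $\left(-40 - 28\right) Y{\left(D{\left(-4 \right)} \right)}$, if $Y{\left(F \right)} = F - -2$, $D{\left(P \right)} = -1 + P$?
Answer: $204$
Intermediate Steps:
$Y{\left(F \right)} = 2 + F$ ($Y{\left(F \right)} = F + 2 = 2 + F$)
$\left(-40 - 28\right) Y{\left(D{\left(-4 \right)} \right)} = \left(-40 - 28\right) \left(2 - 5\right) = - 68 \left(2 - 5\right) = \left(-68\right) \left(-3\right) = 204$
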